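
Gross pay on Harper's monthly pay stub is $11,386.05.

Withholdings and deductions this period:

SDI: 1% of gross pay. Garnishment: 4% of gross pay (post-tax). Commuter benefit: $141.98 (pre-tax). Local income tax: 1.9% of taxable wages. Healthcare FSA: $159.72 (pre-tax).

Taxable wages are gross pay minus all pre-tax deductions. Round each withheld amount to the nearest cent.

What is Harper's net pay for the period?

$10,304.45

Commuter benefit: $141.98
Healthcare FSA: $159.72
Pre-tax total = $141.98 + $159.72 = $301.70
Taxable wages = $11,386.05 − $301.70 = $11,084.35
Local income tax: $11,084.35 × 0.019 = $210.60
SDI: $11,386.05 × 0.01 = $113.86
Garnishment: $11,386.05 × 0.04 = $455.44
Total deductions = $141.98 + $159.72 + $210.60 + $113.86 + $455.44 = $1,081.60
Net pay = $11,386.05 − $1,081.60 = $10,304.45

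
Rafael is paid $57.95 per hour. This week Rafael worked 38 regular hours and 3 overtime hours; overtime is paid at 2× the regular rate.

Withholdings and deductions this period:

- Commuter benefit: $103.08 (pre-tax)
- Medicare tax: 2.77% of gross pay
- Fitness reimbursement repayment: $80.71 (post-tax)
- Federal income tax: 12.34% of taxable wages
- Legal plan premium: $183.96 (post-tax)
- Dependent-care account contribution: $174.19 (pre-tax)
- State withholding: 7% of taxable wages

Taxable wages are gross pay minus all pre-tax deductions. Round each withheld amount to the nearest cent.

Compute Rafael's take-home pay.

$1,497.72

Regular pay: 38 × $57.95 = $2,202.10
Overtime pay: 3 × $57.95 × 2 = $347.70
Gross pay = $2,202.10 + $347.70 = $2,549.80
Commuter benefit: $103.08
Dependent-care account contribution: $174.19
Pre-tax total = $103.08 + $174.19 = $277.27
Taxable wages = $2,549.80 − $277.27 = $2,272.53
Federal income tax: $2,272.53 × 0.1234 = $280.43
State withholding: $2,272.53 × 0.07 = $159.08
Medicare tax: $2,549.80 × 0.0277 = $70.63
Legal plan premium: $183.96
Fitness reimbursement repayment: $80.71
Total deductions = $103.08 + $174.19 + $280.43 + $159.08 + $70.63 + $183.96 + $80.71 = $1,052.08
Net pay = $2,549.80 − $1,052.08 = $1,497.72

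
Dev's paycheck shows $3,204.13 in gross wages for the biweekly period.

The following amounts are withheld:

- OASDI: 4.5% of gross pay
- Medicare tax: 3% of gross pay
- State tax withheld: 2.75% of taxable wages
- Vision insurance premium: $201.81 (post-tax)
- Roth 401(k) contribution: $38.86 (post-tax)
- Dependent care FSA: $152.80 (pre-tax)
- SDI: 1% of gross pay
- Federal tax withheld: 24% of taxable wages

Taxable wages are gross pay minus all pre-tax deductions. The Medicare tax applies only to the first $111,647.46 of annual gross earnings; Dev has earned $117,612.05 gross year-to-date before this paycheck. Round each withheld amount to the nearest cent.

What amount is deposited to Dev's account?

Dependent care FSA: $152.80
Taxable wages = $3,204.13 − $152.80 = $3,051.33
State tax withheld: $3,051.33 × 0.0275 = $83.91
Federal tax withheld: $3,051.33 × 0.24 = $732.32
Medicare tax: annual cap $111,647.46 already reached (YTD $117,612.05), so $0.00
OASDI: $3,204.13 × 0.045 = $144.19
SDI: $3,204.13 × 0.01 = $32.04
Vision insurance premium: $201.81
Roth 401(k) contribution: $38.86
Total deductions = $152.80 + $83.91 + $732.32 + $0.00 + $144.19 + $32.04 + $201.81 + $38.86 = $1,385.93
Net pay = $3,204.13 − $1,385.93 = $1,818.20

$1,818.20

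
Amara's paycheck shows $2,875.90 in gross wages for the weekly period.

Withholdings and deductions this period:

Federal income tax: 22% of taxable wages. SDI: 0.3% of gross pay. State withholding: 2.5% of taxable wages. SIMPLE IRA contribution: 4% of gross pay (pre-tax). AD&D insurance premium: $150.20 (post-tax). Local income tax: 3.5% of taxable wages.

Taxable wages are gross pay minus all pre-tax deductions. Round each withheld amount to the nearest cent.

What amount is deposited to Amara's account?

SIMPLE IRA contribution: $2,875.90 × 0.04 = $115.04
Taxable wages = $2,875.90 − $115.04 = $2,760.86
Local income tax: $2,760.86 × 0.035 = $96.63
Federal income tax: $2,760.86 × 0.22 = $607.39
State withholding: $2,760.86 × 0.025 = $69.02
SDI: $2,875.90 × 0.003 = $8.63
AD&D insurance premium: $150.20
Total deductions = $115.04 + $96.63 + $607.39 + $69.02 + $8.63 + $150.20 = $1,046.91
Net pay = $2,875.90 − $1,046.91 = $1,828.99

$1,828.99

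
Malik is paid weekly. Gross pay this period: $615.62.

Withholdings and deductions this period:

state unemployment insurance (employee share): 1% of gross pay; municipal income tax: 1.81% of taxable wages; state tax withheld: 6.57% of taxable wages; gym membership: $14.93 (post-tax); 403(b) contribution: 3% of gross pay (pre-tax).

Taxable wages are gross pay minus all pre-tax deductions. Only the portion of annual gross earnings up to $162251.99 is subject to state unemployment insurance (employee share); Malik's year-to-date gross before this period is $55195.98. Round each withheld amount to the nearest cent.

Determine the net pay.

$526.02

403(b) contribution: $615.62 × 0.03 = $18.47
Taxable wages = $615.62 − $18.47 = $597.15
State tax withheld: $597.15 × 0.0657 = $39.23
Municipal income tax: $597.15 × 0.0181 = $10.81
State unemployment insurance (employee share): cap not yet reached, full $615.62 is subject → $615.62 × 0.01 = $6.16
Gym membership: $14.93
Total deductions = $18.47 + $39.23 + $10.81 + $6.16 + $14.93 = $89.60
Net pay = $615.62 − $89.60 = $526.02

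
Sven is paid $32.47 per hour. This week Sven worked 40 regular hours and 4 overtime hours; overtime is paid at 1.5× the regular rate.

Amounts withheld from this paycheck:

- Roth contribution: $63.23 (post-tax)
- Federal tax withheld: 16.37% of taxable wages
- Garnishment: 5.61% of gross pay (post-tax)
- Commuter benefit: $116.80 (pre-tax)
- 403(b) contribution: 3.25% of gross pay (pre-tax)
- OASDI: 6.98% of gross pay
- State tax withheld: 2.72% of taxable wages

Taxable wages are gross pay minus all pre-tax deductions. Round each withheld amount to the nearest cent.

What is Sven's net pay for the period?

$823.44

Regular pay: 40 × $32.47 = $1,298.80
Overtime pay: 4 × $32.47 × 1.5 = $194.82
Gross pay = $1,298.80 + $194.82 = $1,493.62
Commuter benefit: $116.80
403(b) contribution: $1,493.62 × 0.0325 = $48.54
Pre-tax total = $116.80 + $48.54 = $165.34
Taxable wages = $1,493.62 − $165.34 = $1,328.28
State tax withheld: $1,328.28 × 0.0272 = $36.13
Federal tax withheld: $1,328.28 × 0.1637 = $217.44
OASDI: $1,493.62 × 0.0698 = $104.25
Garnishment: $1,493.62 × 0.0561 = $83.79
Roth contribution: $63.23
Total deductions = $116.80 + $48.54 + $36.13 + $217.44 + $104.25 + $83.79 + $63.23 = $670.18
Net pay = $1,493.62 − $670.18 = $823.44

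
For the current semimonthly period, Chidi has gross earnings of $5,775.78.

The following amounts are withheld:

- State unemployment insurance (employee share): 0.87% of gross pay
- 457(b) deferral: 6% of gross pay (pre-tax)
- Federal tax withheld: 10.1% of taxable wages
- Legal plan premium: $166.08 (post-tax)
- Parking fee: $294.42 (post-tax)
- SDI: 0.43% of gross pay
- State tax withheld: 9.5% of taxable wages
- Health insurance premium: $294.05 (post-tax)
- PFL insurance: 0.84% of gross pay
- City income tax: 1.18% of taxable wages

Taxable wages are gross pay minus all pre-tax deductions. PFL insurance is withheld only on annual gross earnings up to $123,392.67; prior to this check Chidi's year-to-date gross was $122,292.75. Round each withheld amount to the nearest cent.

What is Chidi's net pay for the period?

457(b) deferral: $5,775.78 × 0.06 = $346.55
Taxable wages = $5,775.78 − $346.55 = $5,429.23
City income tax: $5,429.23 × 0.0118 = $64.06
State tax withheld: $5,429.23 × 0.095 = $515.78
Federal tax withheld: $5,429.23 × 0.101 = $548.35
PFL insurance: only $123,392.67 − $122,292.75 = $1,099.92 of this check is subject → $1,099.92 × 0.0084 = $9.24
SDI: $5,775.78 × 0.0043 = $24.84
State unemployment insurance (employee share): $5,775.78 × 0.0087 = $50.25
Legal plan premium: $166.08
Parking fee: $294.42
Health insurance premium: $294.05
Total deductions = $346.55 + $64.06 + $515.78 + $548.35 + $9.24 + $24.84 + $50.25 + $166.08 + $294.42 + $294.05 = $2,313.62
Net pay = $5,775.78 − $2,313.62 = $3,462.16

$3,462.16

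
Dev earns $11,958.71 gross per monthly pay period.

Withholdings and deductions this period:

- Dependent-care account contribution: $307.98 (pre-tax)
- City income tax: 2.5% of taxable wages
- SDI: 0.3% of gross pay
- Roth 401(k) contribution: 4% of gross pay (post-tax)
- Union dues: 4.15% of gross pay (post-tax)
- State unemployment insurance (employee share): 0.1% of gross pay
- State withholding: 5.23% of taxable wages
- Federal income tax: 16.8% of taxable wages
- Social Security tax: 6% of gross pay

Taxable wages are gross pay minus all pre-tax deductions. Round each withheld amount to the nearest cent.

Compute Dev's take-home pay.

Dependent-care account contribution: $307.98
Taxable wages = $11,958.71 − $307.98 = $11,650.73
Federal income tax: $11,650.73 × 0.168 = $1,957.32
City income tax: $11,650.73 × 0.025 = $291.27
State withholding: $11,650.73 × 0.0523 = $609.33
State unemployment insurance (employee share): $11,958.71 × 0.001 = $11.96
SDI: $11,958.71 × 0.003 = $35.88
Social Security tax: $11,958.71 × 0.06 = $717.52
Union dues: $11,958.71 × 0.0415 = $496.29
Roth 401(k) contribution: $11,958.71 × 0.04 = $478.35
Total deductions = $307.98 + $1,957.32 + $291.27 + $609.33 + $11.96 + $35.88 + $717.52 + $496.29 + $478.35 = $4,905.90
Net pay = $11,958.71 − $4,905.90 = $7,052.81

$7,052.81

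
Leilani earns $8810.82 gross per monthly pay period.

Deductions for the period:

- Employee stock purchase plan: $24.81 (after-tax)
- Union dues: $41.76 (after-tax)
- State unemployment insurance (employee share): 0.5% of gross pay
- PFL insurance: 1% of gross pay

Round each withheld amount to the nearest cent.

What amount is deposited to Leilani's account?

PFL insurance: $8810.82 × 0.01 = $88.11
State unemployment insurance (employee share): $8810.82 × 0.005 = $44.05
Employee stock purchase plan: $24.81
Union dues: $41.76
Total deductions = $88.11 + $44.05 + $24.81 + $41.76 = $198.73
Net pay = $8810.82 − $198.73 = $8612.09

$8612.09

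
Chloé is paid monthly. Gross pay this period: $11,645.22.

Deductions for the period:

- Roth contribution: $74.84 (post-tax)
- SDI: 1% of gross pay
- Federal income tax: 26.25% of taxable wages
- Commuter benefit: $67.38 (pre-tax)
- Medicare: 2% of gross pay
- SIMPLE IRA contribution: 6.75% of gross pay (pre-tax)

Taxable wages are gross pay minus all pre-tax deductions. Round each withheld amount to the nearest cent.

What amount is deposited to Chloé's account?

SIMPLE IRA contribution: $11,645.22 × 0.0675 = $786.05
Commuter benefit: $67.38
Pre-tax total = $786.05 + $67.38 = $853.43
Taxable wages = $11,645.22 − $853.43 = $10,791.79
Federal income tax: $10,791.79 × 0.2625 = $2,832.84
Medicare: $11,645.22 × 0.02 = $232.90
SDI: $11,645.22 × 0.01 = $116.45
Roth contribution: $74.84
Total deductions = $786.05 + $67.38 + $2,832.84 + $232.90 + $116.45 + $74.84 = $4,110.46
Net pay = $11,645.22 − $4,110.46 = $7,534.76

$7,534.76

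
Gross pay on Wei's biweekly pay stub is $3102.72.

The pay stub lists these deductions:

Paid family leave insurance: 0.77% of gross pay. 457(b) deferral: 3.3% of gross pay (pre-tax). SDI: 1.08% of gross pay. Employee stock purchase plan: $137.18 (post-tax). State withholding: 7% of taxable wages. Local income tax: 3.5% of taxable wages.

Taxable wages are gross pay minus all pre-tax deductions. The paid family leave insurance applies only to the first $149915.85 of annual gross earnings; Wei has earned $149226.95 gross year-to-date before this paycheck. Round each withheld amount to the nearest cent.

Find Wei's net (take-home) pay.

457(b) deferral: $3102.72 × 0.033 = $102.39
Taxable wages = $3102.72 − $102.39 = $3000.33
State withholding: $3000.33 × 0.07 = $210.02
Local income tax: $3000.33 × 0.035 = $105.01
SDI: $3102.72 × 0.0108 = $33.51
Paid family leave insurance: only $149915.85 − $149226.95 = $688.90 of this check is subject → $688.90 × 0.0077 = $5.30
Employee stock purchase plan: $137.18
Total deductions = $102.39 + $210.02 + $105.01 + $33.51 + $5.30 + $137.18 = $593.41
Net pay = $3102.72 − $593.41 = $2509.31

$2509.31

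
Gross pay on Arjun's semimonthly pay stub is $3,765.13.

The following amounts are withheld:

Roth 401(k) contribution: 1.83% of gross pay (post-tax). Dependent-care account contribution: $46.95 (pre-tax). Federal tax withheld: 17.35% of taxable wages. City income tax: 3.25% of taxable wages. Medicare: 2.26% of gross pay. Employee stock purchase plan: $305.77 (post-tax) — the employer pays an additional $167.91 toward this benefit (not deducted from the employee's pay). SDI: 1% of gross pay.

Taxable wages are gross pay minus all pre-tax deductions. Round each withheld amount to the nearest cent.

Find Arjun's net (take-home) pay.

Dependent-care account contribution: $46.95
Taxable wages = $3,765.13 − $46.95 = $3,718.18
City income tax: $3,718.18 × 0.0325 = $120.84
Federal tax withheld: $3,718.18 × 0.1735 = $645.10
Medicare: $3,765.13 × 0.0226 = $85.09
SDI: $3,765.13 × 0.01 = $37.65
Employee stock purchase plan: $305.77
Roth 401(k) contribution: $3,765.13 × 0.0183 = $68.90
(Employer's $167.91 toward employee stock purchase plan is not withheld from the employee.)
Total deductions = $46.95 + $120.84 + $645.10 + $85.09 + $37.65 + $305.77 + $68.90 = $1,310.30
Net pay = $3,765.13 − $1,310.30 = $2,454.83

$2,454.83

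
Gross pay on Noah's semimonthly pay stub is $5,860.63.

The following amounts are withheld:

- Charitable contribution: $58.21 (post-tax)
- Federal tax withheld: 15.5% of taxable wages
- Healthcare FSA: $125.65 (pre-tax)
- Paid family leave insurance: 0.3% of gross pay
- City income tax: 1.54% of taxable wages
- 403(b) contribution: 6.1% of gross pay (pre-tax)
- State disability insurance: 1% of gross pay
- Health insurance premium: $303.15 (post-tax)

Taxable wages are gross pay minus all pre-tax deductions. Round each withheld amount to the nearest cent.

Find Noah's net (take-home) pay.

403(b) contribution: $5,860.63 × 0.061 = $357.50
Healthcare FSA: $125.65
Pre-tax total = $357.50 + $125.65 = $483.15
Taxable wages = $5,860.63 − $483.15 = $5,377.48
Federal tax withheld: $5,377.48 × 0.155 = $833.51
City income tax: $5,377.48 × 0.0154 = $82.81
State disability insurance: $5,860.63 × 0.01 = $58.61
Paid family leave insurance: $5,860.63 × 0.003 = $17.58
Health insurance premium: $303.15
Charitable contribution: $58.21
Total deductions = $357.50 + $125.65 + $833.51 + $82.81 + $58.61 + $17.58 + $303.15 + $58.21 = $1,837.02
Net pay = $5,860.63 − $1,837.02 = $4,023.61

$4,023.61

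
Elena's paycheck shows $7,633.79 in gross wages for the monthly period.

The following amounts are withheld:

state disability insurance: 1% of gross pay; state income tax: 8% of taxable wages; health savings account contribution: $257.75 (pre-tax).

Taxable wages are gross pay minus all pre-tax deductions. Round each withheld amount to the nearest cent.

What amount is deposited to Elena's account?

$6,709.62

Health savings account contribution: $257.75
Taxable wages = $7,633.79 − $257.75 = $7,376.04
State income tax: $7,376.04 × 0.08 = $590.08
State disability insurance: $7,633.79 × 0.01 = $76.34
Total deductions = $257.75 + $590.08 + $76.34 = $924.17
Net pay = $7,633.79 − $924.17 = $6,709.62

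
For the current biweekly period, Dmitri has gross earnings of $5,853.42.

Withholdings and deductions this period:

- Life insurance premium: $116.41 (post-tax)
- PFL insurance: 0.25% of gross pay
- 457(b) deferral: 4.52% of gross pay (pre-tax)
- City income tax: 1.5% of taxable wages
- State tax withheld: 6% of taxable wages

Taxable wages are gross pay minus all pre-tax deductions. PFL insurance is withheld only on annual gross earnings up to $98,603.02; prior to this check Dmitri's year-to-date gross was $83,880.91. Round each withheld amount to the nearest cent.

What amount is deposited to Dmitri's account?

$5,038.65

457(b) deferral: $5,853.42 × 0.0452 = $264.57
Taxable wages = $5,853.42 − $264.57 = $5,588.85
City income tax: $5,588.85 × 0.015 = $83.83
State tax withheld: $5,588.85 × 0.06 = $335.33
PFL insurance: cap not yet reached, full $5,853.42 is subject → $5,853.42 × 0.0025 = $14.63
Life insurance premium: $116.41
Total deductions = $264.57 + $83.83 + $335.33 + $14.63 + $116.41 = $814.77
Net pay = $5,853.42 − $814.77 = $5,038.65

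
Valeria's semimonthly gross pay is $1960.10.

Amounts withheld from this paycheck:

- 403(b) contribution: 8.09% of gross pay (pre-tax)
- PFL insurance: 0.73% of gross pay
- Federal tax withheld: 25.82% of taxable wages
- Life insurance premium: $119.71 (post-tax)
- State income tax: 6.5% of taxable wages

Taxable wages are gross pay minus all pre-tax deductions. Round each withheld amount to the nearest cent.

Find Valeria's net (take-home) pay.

403(b) contribution: $1960.10 × 0.0809 = $158.57
Taxable wages = $1960.10 − $158.57 = $1801.53
State income tax: $1801.53 × 0.065 = $117.10
Federal tax withheld: $1801.53 × 0.2582 = $465.16
PFL insurance: $1960.10 × 0.0073 = $14.31
Life insurance premium: $119.71
Total deductions = $158.57 + $117.10 + $465.16 + $14.31 + $119.71 = $874.85
Net pay = $1960.10 − $874.85 = $1085.25

$1085.25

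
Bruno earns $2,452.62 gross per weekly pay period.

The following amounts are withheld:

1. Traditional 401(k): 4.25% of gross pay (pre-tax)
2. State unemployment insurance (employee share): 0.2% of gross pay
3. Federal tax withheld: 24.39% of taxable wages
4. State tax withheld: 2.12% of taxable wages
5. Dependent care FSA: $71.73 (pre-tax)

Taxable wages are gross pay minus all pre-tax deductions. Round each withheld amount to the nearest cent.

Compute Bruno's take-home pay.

$1,668.21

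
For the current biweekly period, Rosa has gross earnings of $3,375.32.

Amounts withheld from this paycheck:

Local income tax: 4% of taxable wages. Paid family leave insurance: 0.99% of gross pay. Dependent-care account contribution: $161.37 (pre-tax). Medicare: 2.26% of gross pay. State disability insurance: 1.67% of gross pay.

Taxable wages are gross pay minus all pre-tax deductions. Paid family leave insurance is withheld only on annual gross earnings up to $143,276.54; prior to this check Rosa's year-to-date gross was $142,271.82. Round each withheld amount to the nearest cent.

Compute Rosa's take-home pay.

$2,942.79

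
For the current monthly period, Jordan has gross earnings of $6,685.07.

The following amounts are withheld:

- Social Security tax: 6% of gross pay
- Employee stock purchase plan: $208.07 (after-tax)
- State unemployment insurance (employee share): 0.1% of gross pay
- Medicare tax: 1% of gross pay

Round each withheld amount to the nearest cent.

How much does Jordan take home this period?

$6,002.36

Medicare tax: $6,685.07 × 0.01 = $66.85
Social Security tax: $6,685.07 × 0.06 = $401.10
State unemployment insurance (employee share): $6,685.07 × 0.001 = $6.69
Employee stock purchase plan: $208.07
Total deductions = $66.85 + $401.10 + $6.69 + $208.07 = $682.71
Net pay = $6,685.07 − $682.71 = $6,002.36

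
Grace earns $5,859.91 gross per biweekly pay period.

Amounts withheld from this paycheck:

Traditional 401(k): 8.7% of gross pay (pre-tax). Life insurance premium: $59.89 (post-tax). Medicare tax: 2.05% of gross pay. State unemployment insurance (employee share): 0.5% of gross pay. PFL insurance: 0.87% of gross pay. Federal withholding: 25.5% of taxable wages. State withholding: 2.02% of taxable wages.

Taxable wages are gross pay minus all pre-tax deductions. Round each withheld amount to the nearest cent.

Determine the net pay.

$3,617.45

Traditional 401(k): $5,859.91 × 0.087 = $509.81
Taxable wages = $5,859.91 − $509.81 = $5,350.10
State withholding: $5,350.10 × 0.0202 = $108.07
Federal withholding: $5,350.10 × 0.255 = $1,364.28
PFL insurance: $5,859.91 × 0.0087 = $50.98
Medicare tax: $5,859.91 × 0.0205 = $120.13
State unemployment insurance (employee share): $5,859.91 × 0.005 = $29.30
Life insurance premium: $59.89
Total deductions = $509.81 + $108.07 + $1,364.28 + $50.98 + $120.13 + $29.30 + $59.89 = $2,242.46
Net pay = $5,859.91 − $2,242.46 = $3,617.45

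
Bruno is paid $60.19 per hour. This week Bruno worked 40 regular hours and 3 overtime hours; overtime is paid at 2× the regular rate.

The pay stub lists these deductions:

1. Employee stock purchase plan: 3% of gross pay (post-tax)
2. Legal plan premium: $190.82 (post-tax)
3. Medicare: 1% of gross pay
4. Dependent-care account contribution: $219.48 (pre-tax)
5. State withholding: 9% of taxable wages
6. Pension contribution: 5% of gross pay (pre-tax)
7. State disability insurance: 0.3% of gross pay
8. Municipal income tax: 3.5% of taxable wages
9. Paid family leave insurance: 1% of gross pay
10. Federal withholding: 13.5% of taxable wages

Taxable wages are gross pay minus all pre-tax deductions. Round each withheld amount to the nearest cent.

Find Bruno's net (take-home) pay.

$1,446.44

Regular pay: 40 × $60.19 = $2,407.60
Overtime pay: 3 × $60.19 × 2 = $361.14
Gross pay = $2,407.60 + $361.14 = $2,768.74
Pension contribution: $2,768.74 × 0.05 = $138.44
Dependent-care account contribution: $219.48
Pre-tax total = $138.44 + $219.48 = $357.92
Taxable wages = $2,768.74 − $357.92 = $2,410.82
Municipal income tax: $2,410.82 × 0.035 = $84.38
Federal withholding: $2,410.82 × 0.135 = $325.46
State withholding: $2,410.82 × 0.09 = $216.97
Paid family leave insurance: $2,768.74 × 0.01 = $27.69
State disability insurance: $2,768.74 × 0.003 = $8.31
Medicare: $2,768.74 × 0.01 = $27.69
Legal plan premium: $190.82
Employee stock purchase plan: $2,768.74 × 0.03 = $83.06
Total deductions = $138.44 + $219.48 + $84.38 + $325.46 + $216.97 + $27.69 + $8.31 + $27.69 + $190.82 + $83.06 = $1,322.30
Net pay = $2,768.74 − $1,322.30 = $1,446.44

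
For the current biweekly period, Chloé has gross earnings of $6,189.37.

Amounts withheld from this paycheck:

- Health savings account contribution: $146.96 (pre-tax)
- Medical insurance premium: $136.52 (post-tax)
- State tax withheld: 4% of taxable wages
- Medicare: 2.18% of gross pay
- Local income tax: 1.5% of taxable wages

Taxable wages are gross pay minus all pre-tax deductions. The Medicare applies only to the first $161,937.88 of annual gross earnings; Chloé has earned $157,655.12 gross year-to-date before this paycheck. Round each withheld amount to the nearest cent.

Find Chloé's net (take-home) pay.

$5,480.19

Health savings account contribution: $146.96
Taxable wages = $6,189.37 − $146.96 = $6,042.41
State tax withheld: $6,042.41 × 0.04 = $241.70
Local income tax: $6,042.41 × 0.015 = $90.64
Medicare: only $161,937.88 − $157,655.12 = $4,282.76 of this check is subject → $4,282.76 × 0.0218 = $93.36
Medical insurance premium: $136.52
Total deductions = $146.96 + $241.70 + $90.64 + $93.36 + $136.52 = $709.18
Net pay = $6,189.37 − $709.18 = $5,480.19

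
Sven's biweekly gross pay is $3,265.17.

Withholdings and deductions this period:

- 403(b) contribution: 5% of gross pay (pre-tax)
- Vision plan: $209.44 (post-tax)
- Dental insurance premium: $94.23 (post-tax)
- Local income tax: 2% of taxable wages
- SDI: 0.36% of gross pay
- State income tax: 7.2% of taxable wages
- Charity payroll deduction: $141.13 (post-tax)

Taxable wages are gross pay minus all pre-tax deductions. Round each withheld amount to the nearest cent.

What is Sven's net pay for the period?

$2,359.98

403(b) contribution: $3,265.17 × 0.05 = $163.26
Taxable wages = $3,265.17 − $163.26 = $3,101.91
Local income tax: $3,101.91 × 0.02 = $62.04
State income tax: $3,101.91 × 0.072 = $223.34
SDI: $3,265.17 × 0.0036 = $11.75
Vision plan: $209.44
Charity payroll deduction: $141.13
Dental insurance premium: $94.23
Total deductions = $163.26 + $62.04 + $223.34 + $11.75 + $209.44 + $141.13 + $94.23 = $905.19
Net pay = $3,265.17 − $905.19 = $2,359.98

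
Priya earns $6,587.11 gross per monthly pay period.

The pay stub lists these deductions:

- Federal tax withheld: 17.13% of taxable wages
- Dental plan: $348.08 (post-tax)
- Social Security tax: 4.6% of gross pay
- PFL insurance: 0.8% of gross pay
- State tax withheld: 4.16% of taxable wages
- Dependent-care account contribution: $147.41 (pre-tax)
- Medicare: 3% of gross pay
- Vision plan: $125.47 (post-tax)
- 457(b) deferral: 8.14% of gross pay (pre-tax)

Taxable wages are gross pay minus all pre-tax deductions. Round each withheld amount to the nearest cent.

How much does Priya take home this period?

457(b) deferral: $6,587.11 × 0.0814 = $536.19
Dependent-care account contribution: $147.41
Pre-tax total = $536.19 + $147.41 = $683.60
Taxable wages = $6,587.11 − $683.60 = $5,903.51
Federal tax withheld: $5,903.51 × 0.1713 = $1,011.27
State tax withheld: $5,903.51 × 0.0416 = $245.59
Medicare: $6,587.11 × 0.03 = $197.61
PFL insurance: $6,587.11 × 0.008 = $52.70
Social Security tax: $6,587.11 × 0.046 = $303.01
Vision plan: $125.47
Dental plan: $348.08
Total deductions = $536.19 + $147.41 + $1,011.27 + $245.59 + $197.61 + $52.70 + $303.01 + $125.47 + $348.08 = $2,967.33
Net pay = $6,587.11 − $2,967.33 = $3,619.78

$3,619.78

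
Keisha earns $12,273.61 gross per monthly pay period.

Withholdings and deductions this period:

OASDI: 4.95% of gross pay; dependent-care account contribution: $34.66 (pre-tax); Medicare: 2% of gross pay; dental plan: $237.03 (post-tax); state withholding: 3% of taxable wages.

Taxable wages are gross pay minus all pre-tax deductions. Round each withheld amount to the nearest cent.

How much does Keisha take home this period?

$10,781.74

Dependent-care account contribution: $34.66
Taxable wages = $12,273.61 − $34.66 = $12,238.95
State withholding: $12,238.95 × 0.03 = $367.17
OASDI: $12,273.61 × 0.0495 = $607.54
Medicare: $12,273.61 × 0.02 = $245.47
Dental plan: $237.03
Total deductions = $34.66 + $367.17 + $607.54 + $245.47 + $237.03 = $1,491.87
Net pay = $12,273.61 − $1,491.87 = $10,781.74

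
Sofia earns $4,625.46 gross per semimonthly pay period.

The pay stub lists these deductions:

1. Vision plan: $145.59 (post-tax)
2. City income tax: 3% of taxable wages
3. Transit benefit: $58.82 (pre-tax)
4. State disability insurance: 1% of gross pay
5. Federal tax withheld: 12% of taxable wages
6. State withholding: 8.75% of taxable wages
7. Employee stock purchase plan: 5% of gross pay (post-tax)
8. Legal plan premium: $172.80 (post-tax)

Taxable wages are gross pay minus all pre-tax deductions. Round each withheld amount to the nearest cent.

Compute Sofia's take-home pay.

Transit benefit: $58.82
Taxable wages = $4,625.46 − $58.82 = $4,566.64
City income tax: $4,566.64 × 0.03 = $137.00
State withholding: $4,566.64 × 0.0875 = $399.58
Federal tax withheld: $4,566.64 × 0.12 = $548.00
State disability insurance: $4,625.46 × 0.01 = $46.25
Legal plan premium: $172.80
Vision plan: $145.59
Employee stock purchase plan: $4,625.46 × 0.05 = $231.27
Total deductions = $58.82 + $137.00 + $399.58 + $548.00 + $46.25 + $172.80 + $145.59 + $231.27 = $1,739.31
Net pay = $4,625.46 − $1,739.31 = $2,886.15

$2,886.15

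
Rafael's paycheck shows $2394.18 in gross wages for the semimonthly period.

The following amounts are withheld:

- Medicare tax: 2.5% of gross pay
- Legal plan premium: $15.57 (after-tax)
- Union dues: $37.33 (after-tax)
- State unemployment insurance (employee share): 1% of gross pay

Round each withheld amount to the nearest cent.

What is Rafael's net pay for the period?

$2257.49

State unemployment insurance (employee share): $2394.18 × 0.01 = $23.94
Medicare tax: $2394.18 × 0.025 = $59.85
Legal plan premium: $15.57
Union dues: $37.33
Total deductions = $23.94 + $59.85 + $15.57 + $37.33 = $136.69
Net pay = $2394.18 − $136.69 = $2257.49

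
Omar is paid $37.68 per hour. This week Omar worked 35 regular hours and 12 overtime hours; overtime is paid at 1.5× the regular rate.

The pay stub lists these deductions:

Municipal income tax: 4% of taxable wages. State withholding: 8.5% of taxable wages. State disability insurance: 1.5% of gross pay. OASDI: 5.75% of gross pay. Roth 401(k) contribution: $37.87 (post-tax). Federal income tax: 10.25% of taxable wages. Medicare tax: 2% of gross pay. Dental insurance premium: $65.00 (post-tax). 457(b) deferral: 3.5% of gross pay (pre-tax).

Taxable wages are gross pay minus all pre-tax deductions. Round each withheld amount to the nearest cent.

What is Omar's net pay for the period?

Regular pay: 35 × $37.68 = $1,318.80
Overtime pay: 12 × $37.68 × 1.5 = $678.24
Gross pay = $1,318.80 + $678.24 = $1,997.04
457(b) deferral: $1,997.04 × 0.035 = $69.90
Taxable wages = $1,997.04 − $69.90 = $1,927.14
State withholding: $1,927.14 × 0.085 = $163.81
Municipal income tax: $1,927.14 × 0.04 = $77.09
Federal income tax: $1,927.14 × 0.1025 = $197.53
Medicare tax: $1,997.04 × 0.02 = $39.94
OASDI: $1,997.04 × 0.0575 = $114.83
State disability insurance: $1,997.04 × 0.015 = $29.96
Dental insurance premium: $65.00
Roth 401(k) contribution: $37.87
Total deductions = $69.90 + $163.81 + $77.09 + $197.53 + $39.94 + $114.83 + $29.96 + $65.00 + $37.87 = $795.93
Net pay = $1,997.04 − $795.93 = $1,201.11

$1,201.11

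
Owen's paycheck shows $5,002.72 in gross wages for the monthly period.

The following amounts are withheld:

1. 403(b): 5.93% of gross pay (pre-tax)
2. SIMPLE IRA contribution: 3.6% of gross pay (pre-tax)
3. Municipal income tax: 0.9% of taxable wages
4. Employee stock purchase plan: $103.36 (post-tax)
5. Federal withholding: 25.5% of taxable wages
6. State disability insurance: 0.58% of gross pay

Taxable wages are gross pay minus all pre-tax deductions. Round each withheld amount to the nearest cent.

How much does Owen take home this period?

$3,198.73

SIMPLE IRA contribution: $5,002.72 × 0.036 = $180.10
403(b): $5,002.72 × 0.0593 = $296.66
Pre-tax total = $180.10 + $296.66 = $476.76
Taxable wages = $5,002.72 − $476.76 = $4,525.96
Federal withholding: $4,525.96 × 0.255 = $1,154.12
Municipal income tax: $4,525.96 × 0.009 = $40.73
State disability insurance: $5,002.72 × 0.0058 = $29.02
Employee stock purchase plan: $103.36
Total deductions = $180.10 + $296.66 + $1,154.12 + $40.73 + $29.02 + $103.36 = $1,803.99
Net pay = $5,002.72 − $1,803.99 = $3,198.73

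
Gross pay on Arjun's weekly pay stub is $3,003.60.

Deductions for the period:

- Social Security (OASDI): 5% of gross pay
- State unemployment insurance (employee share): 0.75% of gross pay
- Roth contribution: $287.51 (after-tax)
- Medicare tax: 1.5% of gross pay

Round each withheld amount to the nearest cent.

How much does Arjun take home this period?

$2,498.33

State unemployment insurance (employee share): $3,003.60 × 0.0075 = $22.53
Medicare tax: $3,003.60 × 0.015 = $45.05
Social Security (OASDI): $3,003.60 × 0.05 = $150.18
Roth contribution: $287.51
Total deductions = $22.53 + $45.05 + $150.18 + $287.51 = $505.27
Net pay = $3,003.60 − $505.27 = $2,498.33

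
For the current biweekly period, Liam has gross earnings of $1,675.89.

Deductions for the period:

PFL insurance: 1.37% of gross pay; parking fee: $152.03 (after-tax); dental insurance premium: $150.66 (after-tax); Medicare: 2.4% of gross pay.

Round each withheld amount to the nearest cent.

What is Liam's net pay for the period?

$1,310.02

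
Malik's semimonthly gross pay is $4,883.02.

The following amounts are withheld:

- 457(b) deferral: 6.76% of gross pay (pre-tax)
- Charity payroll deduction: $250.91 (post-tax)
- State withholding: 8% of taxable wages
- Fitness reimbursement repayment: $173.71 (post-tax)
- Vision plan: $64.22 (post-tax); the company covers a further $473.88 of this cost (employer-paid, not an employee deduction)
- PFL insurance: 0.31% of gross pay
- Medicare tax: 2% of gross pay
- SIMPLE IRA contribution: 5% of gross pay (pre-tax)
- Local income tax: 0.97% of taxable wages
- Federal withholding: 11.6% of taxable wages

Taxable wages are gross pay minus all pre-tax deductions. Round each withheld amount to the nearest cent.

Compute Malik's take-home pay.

457(b) deferral: $4,883.02 × 0.0676 = $330.09
SIMPLE IRA contribution: $4,883.02 × 0.05 = $244.15
Pre-tax total = $330.09 + $244.15 = $574.24
Taxable wages = $4,883.02 − $574.24 = $4,308.78
State withholding: $4,308.78 × 0.08 = $344.70
Federal withholding: $4,308.78 × 0.116 = $499.82
Local income tax: $4,308.78 × 0.0097 = $41.80
Medicare tax: $4,883.02 × 0.02 = $97.66
PFL insurance: $4,883.02 × 0.0031 = $15.14
Fitness reimbursement repayment: $173.71
Charity payroll deduction: $250.91
Vision plan: $64.22
(Employer's $473.88 toward vision plan is not withheld from the employee.)
Total deductions = $330.09 + $244.15 + $344.70 + $499.82 + $41.80 + $97.66 + $15.14 + $173.71 + $250.91 + $64.22 = $2,062.20
Net pay = $4,883.02 − $2,062.20 = $2,820.82

$2,820.82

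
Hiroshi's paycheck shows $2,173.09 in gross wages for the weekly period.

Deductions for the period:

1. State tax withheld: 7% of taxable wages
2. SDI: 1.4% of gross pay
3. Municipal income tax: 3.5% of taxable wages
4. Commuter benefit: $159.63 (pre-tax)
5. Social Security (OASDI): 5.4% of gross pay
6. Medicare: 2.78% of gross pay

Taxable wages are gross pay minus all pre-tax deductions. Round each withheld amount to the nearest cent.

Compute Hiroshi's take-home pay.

Commuter benefit: $159.63
Taxable wages = $2,173.09 − $159.63 = $2,013.46
State tax withheld: $2,013.46 × 0.07 = $140.94
Municipal income tax: $2,013.46 × 0.035 = $70.47
Medicare: $2,173.09 × 0.0278 = $60.41
SDI: $2,173.09 × 0.014 = $30.42
Social Security (OASDI): $2,173.09 × 0.054 = $117.35
Total deductions = $159.63 + $140.94 + $70.47 + $60.41 + $30.42 + $117.35 = $579.22
Net pay = $2,173.09 − $579.22 = $1,593.87

$1,593.87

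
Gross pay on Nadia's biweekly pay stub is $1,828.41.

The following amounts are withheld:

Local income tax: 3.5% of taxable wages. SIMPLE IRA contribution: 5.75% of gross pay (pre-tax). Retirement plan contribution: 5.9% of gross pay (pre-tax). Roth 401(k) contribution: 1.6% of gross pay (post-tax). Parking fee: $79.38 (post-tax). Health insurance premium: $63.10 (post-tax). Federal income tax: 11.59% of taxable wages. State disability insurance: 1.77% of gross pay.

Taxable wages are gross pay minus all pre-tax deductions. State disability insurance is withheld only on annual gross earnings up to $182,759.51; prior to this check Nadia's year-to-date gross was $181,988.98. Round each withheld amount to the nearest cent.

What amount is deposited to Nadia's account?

$1,186.27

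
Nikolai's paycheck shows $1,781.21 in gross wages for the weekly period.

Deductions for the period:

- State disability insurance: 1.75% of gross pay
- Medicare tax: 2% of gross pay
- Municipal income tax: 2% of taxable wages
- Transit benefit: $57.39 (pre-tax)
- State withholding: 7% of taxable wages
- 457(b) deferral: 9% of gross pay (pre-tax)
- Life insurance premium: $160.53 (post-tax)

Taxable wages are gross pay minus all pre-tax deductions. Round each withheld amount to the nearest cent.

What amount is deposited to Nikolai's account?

$1,195.47

Transit benefit: $57.39
457(b) deferral: $1,781.21 × 0.09 = $160.31
Pre-tax total = $57.39 + $160.31 = $217.70
Taxable wages = $1,781.21 − $217.70 = $1,563.51
Municipal income tax: $1,563.51 × 0.02 = $31.27
State withholding: $1,563.51 × 0.07 = $109.45
Medicare tax: $1,781.21 × 0.02 = $35.62
State disability insurance: $1,781.21 × 0.0175 = $31.17
Life insurance premium: $160.53
Total deductions = $57.39 + $160.31 + $31.27 + $109.45 + $35.62 + $31.17 + $160.53 = $585.74
Net pay = $1,781.21 − $585.74 = $1,195.47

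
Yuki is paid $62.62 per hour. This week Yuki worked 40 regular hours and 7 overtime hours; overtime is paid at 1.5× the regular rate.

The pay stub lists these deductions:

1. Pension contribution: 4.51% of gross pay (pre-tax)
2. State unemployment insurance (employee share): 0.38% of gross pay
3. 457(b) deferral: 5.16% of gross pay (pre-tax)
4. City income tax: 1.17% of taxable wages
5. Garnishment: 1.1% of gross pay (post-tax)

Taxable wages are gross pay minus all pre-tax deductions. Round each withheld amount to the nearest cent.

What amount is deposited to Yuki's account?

Regular pay: 40 × $62.62 = $2,504.80
Overtime pay: 7 × $62.62 × 1.5 = $657.51
Gross pay = $2,504.80 + $657.51 = $3,162.31
Pension contribution: $3,162.31 × 0.0451 = $142.62
457(b) deferral: $3,162.31 × 0.0516 = $163.18
Pre-tax total = $142.62 + $163.18 = $305.80
Taxable wages = $3,162.31 − $305.80 = $2,856.51
City income tax: $2,856.51 × 0.0117 = $33.42
State unemployment insurance (employee share): $3,162.31 × 0.0038 = $12.02
Garnishment: $3,162.31 × 0.011 = $34.79
Total deductions = $142.62 + $163.18 + $33.42 + $12.02 + $34.79 = $386.03
Net pay = $3,162.31 − $386.03 = $2,776.28

$2,776.28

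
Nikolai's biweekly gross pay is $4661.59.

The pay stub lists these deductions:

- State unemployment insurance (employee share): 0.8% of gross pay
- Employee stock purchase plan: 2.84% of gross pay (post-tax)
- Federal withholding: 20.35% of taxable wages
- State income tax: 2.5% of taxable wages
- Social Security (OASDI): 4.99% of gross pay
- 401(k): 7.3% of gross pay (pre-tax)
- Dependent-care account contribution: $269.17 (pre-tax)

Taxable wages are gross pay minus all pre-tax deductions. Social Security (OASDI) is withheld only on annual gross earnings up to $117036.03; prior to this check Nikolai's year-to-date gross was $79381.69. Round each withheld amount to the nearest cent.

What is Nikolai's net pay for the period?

$2723.92

401(k): $4661.59 × 0.073 = $340.30
Dependent-care account contribution: $269.17
Pre-tax total = $340.30 + $269.17 = $609.47
Taxable wages = $4661.59 − $609.47 = $4052.12
State income tax: $4052.12 × 0.025 = $101.30
Federal withholding: $4052.12 × 0.2035 = $824.61
State unemployment insurance (employee share): $4661.59 × 0.008 = $37.29
Social Security (OASDI): cap not yet reached, full $4661.59 is subject → $4661.59 × 0.0499 = $232.61
Employee stock purchase plan: $4661.59 × 0.0284 = $132.39
Total deductions = $340.30 + $269.17 + $101.30 + $824.61 + $37.29 + $232.61 + $132.39 = $1937.67
Net pay = $4661.59 − $1937.67 = $2723.92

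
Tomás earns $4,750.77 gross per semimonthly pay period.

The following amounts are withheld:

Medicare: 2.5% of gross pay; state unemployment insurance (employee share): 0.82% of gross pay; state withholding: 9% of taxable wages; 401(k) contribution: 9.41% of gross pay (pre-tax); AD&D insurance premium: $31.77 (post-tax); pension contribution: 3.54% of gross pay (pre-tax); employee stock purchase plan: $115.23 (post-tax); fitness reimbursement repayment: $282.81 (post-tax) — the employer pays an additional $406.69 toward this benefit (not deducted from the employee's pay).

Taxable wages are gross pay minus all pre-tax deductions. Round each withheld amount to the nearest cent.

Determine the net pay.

$3,175.80

Pension contribution: $4,750.77 × 0.0354 = $168.18
401(k) contribution: $4,750.77 × 0.0941 = $447.05
Pre-tax total = $168.18 + $447.05 = $615.23
Taxable wages = $4,750.77 − $615.23 = $4,135.54
State withholding: $4,135.54 × 0.09 = $372.20
Medicare: $4,750.77 × 0.025 = $118.77
State unemployment insurance (employee share): $4,750.77 × 0.0082 = $38.96
Employee stock purchase plan: $115.23
Fitness reimbursement repayment: $282.81
AD&D insurance premium: $31.77
(Employer's $406.69 toward fitness reimbursement repayment is not withheld from the employee.)
Total deductions = $168.18 + $447.05 + $372.20 + $118.77 + $38.96 + $115.23 + $282.81 + $31.77 = $1,574.97
Net pay = $4,750.77 − $1,574.97 = $3,175.80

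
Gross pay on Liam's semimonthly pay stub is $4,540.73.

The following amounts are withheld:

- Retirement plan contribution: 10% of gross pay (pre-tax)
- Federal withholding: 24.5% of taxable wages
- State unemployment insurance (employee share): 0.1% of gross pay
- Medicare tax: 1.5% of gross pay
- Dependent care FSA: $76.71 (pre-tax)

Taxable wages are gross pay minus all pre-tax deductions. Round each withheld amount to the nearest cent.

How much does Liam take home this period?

Retirement plan contribution: $4,540.73 × 0.1 = $454.07
Dependent care FSA: $76.71
Pre-tax total = $454.07 + $76.71 = $530.78
Taxable wages = $4,540.73 − $530.78 = $4,009.95
Federal withholding: $4,009.95 × 0.245 = $982.44
Medicare tax: $4,540.73 × 0.015 = $68.11
State unemployment insurance (employee share): $4,540.73 × 0.001 = $4.54
Total deductions = $454.07 + $76.71 + $982.44 + $68.11 + $4.54 = $1,585.87
Net pay = $4,540.73 − $1,585.87 = $2,954.86

$2,954.86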